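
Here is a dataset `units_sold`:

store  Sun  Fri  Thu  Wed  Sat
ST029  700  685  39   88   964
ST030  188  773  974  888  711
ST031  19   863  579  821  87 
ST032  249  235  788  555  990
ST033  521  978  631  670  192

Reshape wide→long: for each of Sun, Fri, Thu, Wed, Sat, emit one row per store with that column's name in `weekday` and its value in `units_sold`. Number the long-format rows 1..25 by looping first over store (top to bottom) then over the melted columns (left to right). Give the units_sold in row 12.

863

25 rows total (5 × 5). Row 12: index ⌊(12-1)/5⌋ = 2 into store → ST031; (12-1) mod 5 = 1 into the melted columns → Fri.
So row 12 is (ST031, Fri, 863); units_sold = 863.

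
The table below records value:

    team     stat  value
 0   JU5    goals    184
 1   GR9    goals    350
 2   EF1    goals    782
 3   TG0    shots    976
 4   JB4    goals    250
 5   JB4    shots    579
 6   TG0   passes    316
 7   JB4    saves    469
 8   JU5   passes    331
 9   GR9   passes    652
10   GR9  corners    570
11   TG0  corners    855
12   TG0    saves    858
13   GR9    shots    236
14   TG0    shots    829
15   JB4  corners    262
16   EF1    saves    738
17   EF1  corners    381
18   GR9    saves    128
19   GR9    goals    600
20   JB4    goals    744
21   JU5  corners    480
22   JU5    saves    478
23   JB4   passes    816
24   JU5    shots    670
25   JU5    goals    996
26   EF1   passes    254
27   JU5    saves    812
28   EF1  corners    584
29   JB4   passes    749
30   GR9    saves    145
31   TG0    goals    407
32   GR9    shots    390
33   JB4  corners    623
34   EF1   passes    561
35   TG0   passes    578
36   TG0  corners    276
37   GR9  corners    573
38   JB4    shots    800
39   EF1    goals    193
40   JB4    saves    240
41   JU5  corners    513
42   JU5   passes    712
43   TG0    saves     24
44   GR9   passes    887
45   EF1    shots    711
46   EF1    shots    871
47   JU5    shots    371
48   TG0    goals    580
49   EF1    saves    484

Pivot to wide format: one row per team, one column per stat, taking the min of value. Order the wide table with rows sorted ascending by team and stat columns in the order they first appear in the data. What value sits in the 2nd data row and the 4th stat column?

128

With rows sorted ascending by team, row 2 is team=GR9. stat columns in first-appearance order: goals, shots, passes, saves, corners; column 4 is saves.
Long rows with team=GR9, stat=saves: min(128, 145) = 128.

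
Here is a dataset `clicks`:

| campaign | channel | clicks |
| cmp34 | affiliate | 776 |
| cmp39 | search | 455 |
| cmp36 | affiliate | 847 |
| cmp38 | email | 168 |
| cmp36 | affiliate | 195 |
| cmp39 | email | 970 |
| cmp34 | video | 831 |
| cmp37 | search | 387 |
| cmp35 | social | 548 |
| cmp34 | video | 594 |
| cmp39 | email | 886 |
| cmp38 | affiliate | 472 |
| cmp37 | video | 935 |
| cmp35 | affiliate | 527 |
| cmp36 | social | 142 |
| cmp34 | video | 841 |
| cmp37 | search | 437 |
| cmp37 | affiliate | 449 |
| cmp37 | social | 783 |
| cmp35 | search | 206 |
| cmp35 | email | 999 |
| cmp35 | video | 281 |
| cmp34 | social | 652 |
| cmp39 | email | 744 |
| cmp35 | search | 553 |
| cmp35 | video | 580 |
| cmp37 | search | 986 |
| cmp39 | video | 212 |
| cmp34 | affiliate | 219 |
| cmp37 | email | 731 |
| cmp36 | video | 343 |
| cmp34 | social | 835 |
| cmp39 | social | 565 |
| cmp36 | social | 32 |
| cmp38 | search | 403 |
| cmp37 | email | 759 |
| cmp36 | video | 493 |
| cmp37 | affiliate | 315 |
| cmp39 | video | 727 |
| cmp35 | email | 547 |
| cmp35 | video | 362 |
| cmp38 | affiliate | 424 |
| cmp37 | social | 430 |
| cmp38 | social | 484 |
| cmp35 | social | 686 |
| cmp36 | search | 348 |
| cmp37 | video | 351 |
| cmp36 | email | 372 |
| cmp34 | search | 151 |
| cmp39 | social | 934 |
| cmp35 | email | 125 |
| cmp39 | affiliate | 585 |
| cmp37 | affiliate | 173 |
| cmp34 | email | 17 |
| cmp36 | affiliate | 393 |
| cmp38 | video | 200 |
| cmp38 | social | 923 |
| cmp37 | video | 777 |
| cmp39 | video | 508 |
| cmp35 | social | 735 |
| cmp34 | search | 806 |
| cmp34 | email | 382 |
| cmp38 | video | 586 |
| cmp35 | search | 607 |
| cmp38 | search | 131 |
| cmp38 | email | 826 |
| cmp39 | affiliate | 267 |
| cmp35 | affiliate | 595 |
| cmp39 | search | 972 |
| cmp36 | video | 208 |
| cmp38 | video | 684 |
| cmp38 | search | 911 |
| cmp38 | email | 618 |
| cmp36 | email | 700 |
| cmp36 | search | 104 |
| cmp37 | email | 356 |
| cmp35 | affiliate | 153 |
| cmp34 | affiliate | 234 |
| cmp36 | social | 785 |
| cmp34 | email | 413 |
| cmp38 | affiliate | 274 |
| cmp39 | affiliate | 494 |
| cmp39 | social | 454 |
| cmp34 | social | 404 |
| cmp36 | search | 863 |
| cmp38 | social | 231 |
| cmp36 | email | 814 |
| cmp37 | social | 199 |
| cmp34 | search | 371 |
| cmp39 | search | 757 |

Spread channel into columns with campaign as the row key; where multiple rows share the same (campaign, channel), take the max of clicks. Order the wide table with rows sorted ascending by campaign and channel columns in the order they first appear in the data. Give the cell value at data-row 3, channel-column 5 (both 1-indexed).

With rows sorted ascending by campaign, row 3 is campaign=cmp36. channel columns in first-appearance order: affiliate, search, email, video, social; column 5 is social.
Long rows with campaign=cmp36, channel=social: max(142, 32, 785) = 785.

785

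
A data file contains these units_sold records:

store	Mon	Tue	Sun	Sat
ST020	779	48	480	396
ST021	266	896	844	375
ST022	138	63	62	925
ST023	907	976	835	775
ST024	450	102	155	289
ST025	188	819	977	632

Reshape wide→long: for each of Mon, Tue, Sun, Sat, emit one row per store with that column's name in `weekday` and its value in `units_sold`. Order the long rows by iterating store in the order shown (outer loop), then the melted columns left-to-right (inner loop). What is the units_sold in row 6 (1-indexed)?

896

24 rows total (6 × 4). Row 6: index ⌊(6-1)/4⌋ = 1 into store → ST021; (6-1) mod 4 = 1 into the melted columns → Tue.
So row 6 is (ST021, Tue, 896); units_sold = 896.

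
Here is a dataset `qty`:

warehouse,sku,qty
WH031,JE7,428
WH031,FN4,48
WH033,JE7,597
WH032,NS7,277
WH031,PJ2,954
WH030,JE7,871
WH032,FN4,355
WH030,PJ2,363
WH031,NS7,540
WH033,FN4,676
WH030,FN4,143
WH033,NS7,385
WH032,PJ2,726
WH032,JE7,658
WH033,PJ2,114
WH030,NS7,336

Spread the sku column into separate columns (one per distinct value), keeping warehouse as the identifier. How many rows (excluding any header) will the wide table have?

4 distinct warehouse values → 4 rows.

4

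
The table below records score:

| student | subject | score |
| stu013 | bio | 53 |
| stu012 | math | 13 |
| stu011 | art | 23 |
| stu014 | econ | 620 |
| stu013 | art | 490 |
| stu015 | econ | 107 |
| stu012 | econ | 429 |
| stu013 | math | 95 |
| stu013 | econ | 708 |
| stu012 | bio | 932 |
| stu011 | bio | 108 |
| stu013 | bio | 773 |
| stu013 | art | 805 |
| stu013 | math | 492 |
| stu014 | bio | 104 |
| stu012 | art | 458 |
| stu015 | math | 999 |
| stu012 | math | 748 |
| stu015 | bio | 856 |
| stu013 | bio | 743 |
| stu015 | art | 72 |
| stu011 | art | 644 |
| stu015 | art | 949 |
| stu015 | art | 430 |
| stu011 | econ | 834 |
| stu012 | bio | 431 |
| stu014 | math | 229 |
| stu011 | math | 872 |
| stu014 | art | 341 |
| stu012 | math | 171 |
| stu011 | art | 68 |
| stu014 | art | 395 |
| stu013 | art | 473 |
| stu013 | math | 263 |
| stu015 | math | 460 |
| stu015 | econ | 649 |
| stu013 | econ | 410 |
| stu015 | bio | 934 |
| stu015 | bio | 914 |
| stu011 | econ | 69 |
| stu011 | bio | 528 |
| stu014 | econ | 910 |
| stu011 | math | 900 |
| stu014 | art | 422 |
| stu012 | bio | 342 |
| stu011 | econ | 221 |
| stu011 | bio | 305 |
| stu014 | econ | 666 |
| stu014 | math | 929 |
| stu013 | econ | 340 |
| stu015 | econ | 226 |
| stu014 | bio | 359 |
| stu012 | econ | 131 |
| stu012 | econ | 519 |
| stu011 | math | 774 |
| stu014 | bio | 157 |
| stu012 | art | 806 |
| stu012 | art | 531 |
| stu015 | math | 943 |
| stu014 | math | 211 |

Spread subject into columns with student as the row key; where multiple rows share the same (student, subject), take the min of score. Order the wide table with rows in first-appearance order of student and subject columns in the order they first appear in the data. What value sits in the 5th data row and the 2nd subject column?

With rows in first-appearance order of student, row 5 is student=stu015. subject columns in first-appearance order: bio, math, art, econ; column 2 is math.
Long rows with student=stu015, subject=math: min(999, 460, 943) = 460.

460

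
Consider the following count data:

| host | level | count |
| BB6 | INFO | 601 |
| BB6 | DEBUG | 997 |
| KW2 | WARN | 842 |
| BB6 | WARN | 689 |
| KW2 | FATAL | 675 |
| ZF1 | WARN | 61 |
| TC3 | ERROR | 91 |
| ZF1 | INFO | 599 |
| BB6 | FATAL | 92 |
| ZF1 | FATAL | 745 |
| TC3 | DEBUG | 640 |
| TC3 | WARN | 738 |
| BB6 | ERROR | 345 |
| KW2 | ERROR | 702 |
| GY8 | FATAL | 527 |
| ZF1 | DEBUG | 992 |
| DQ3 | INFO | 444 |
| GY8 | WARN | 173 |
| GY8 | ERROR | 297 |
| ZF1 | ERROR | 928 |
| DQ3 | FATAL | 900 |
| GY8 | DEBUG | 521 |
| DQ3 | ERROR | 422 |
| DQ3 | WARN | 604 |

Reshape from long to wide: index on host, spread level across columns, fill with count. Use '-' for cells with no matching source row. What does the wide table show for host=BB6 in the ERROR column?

The long row with host=BB6, level=ERROR has count=345.

345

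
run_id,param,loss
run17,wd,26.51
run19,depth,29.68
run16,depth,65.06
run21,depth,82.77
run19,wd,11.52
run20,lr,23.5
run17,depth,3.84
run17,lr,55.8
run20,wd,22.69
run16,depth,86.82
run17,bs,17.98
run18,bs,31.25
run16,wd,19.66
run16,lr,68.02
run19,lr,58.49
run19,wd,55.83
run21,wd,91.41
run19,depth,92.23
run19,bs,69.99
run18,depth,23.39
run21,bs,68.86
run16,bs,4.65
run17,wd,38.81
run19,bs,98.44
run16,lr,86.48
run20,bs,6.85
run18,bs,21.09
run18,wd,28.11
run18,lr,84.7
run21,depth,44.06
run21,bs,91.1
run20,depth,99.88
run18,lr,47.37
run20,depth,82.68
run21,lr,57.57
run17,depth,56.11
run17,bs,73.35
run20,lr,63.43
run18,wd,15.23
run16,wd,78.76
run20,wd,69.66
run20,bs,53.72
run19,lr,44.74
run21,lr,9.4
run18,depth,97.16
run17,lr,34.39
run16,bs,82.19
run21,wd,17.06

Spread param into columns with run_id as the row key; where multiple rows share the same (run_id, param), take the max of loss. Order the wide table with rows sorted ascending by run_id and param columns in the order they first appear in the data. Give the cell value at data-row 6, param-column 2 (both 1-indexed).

With rows sorted ascending by run_id, row 6 is run_id=run21. param columns in first-appearance order: wd, depth, lr, bs; column 2 is depth.
Long rows with run_id=run21, param=depth: max(82.77, 44.06) = 82.77.

82.77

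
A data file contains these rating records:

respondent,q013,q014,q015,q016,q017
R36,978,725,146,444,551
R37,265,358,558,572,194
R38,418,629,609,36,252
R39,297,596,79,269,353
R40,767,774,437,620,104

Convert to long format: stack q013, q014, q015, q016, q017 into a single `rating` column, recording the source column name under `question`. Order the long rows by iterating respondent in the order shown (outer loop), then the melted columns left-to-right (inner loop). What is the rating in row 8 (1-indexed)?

558

25 rows total (5 × 5). Row 8: index ⌊(8-1)/5⌋ = 1 into respondent → R37; (8-1) mod 5 = 2 into the melted columns → q015.
So row 8 is (R37, q015, 558); rating = 558.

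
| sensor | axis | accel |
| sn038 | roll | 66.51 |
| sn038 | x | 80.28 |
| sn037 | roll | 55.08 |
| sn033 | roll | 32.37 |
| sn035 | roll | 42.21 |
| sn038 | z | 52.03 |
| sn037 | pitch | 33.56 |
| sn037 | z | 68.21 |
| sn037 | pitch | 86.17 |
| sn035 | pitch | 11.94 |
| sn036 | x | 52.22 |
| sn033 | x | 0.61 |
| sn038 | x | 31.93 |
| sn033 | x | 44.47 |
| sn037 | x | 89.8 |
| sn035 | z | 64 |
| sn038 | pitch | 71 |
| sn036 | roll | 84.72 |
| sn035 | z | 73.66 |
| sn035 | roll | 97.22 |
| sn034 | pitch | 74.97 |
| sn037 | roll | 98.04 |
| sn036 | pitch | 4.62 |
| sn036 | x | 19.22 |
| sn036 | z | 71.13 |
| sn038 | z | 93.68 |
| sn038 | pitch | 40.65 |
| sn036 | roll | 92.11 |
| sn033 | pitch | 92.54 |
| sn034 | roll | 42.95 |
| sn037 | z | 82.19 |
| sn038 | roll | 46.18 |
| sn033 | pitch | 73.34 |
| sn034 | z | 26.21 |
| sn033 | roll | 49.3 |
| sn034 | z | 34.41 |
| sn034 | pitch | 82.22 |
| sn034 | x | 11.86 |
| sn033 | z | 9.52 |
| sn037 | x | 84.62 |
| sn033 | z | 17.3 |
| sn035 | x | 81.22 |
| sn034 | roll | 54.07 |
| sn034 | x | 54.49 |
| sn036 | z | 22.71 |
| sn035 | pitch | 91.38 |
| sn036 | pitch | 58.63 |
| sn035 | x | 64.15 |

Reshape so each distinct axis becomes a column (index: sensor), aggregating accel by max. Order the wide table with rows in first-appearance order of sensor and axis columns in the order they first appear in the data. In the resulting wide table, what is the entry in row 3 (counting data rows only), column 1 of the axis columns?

49.3

With rows in first-appearance order of sensor, row 3 is sensor=sn033. axis columns in first-appearance order: roll, x, z, pitch; column 1 is roll.
Long rows with sensor=sn033, axis=roll: max(32.37, 49.3) = 49.3.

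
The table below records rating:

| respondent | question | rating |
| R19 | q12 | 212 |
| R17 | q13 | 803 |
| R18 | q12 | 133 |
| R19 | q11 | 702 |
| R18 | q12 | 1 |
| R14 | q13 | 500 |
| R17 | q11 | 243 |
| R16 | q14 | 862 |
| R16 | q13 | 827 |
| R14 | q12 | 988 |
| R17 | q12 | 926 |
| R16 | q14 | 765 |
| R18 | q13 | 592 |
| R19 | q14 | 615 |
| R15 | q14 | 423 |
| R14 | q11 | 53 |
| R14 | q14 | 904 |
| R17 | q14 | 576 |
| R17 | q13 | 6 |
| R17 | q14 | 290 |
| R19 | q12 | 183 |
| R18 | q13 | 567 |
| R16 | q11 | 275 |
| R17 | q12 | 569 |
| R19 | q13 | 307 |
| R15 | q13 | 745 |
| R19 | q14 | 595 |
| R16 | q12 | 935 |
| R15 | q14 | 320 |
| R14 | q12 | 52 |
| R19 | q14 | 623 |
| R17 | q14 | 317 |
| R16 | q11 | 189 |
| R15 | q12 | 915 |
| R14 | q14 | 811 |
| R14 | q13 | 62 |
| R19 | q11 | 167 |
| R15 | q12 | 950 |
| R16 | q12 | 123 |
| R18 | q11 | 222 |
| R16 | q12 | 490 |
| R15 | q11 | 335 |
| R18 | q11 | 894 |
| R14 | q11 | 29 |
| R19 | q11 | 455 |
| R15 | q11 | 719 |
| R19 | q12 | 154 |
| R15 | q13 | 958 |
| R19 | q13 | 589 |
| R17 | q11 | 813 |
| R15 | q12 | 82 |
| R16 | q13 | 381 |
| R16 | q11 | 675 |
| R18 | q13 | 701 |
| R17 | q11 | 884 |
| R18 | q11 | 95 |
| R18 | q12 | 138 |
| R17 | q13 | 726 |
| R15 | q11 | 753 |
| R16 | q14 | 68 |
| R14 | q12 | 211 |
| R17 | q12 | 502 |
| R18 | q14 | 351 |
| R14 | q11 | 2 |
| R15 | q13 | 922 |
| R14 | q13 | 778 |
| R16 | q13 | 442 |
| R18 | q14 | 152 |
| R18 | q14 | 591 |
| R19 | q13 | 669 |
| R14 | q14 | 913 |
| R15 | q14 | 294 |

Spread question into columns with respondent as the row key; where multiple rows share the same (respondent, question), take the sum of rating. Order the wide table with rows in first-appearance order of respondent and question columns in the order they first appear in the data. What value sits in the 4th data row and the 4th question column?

2628

With rows in first-appearance order of respondent, row 4 is respondent=R14. question columns in first-appearance order: q12, q13, q11, q14; column 4 is q14.
Long rows with respondent=R14, question=q14: 904 + 811 + 913 = 2628.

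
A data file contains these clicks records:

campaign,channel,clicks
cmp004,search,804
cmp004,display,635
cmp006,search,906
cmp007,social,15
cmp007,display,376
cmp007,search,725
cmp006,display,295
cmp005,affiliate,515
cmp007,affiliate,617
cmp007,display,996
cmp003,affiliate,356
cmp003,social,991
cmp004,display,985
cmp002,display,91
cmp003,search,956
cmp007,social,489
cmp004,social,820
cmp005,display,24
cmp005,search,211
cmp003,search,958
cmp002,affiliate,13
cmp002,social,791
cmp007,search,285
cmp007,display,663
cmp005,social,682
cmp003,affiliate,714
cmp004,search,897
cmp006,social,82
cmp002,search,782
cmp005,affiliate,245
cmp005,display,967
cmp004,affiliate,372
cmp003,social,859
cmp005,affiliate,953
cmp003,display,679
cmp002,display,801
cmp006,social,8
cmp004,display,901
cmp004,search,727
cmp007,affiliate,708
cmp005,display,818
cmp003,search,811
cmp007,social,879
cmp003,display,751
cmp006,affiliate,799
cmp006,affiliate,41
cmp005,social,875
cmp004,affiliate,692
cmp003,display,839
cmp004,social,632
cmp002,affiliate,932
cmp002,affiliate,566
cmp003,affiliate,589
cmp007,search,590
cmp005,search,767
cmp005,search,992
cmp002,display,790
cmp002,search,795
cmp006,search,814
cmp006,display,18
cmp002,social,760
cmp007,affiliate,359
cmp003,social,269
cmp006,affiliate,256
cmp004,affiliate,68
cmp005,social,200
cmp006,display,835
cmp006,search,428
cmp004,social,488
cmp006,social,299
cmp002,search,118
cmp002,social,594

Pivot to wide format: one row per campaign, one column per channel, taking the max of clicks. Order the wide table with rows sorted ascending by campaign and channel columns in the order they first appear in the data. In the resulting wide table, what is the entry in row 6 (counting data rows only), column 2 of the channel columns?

With rows sorted ascending by campaign, row 6 is campaign=cmp007. channel columns in first-appearance order: search, display, social, affiliate; column 2 is display.
Long rows with campaign=cmp007, channel=display: max(376, 996, 663) = 996.

996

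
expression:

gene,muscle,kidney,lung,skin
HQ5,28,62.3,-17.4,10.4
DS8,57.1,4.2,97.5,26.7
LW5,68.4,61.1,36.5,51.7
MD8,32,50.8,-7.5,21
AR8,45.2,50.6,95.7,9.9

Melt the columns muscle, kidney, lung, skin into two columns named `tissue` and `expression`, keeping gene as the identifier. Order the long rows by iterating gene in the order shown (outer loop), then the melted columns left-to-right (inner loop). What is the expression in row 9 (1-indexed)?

68.4

20 rows total (5 × 4). Row 9: index ⌊(9-1)/4⌋ = 2 into gene → LW5; (9-1) mod 4 = 0 into the melted columns → muscle.
So row 9 is (LW5, muscle, 68.4); expression = 68.4.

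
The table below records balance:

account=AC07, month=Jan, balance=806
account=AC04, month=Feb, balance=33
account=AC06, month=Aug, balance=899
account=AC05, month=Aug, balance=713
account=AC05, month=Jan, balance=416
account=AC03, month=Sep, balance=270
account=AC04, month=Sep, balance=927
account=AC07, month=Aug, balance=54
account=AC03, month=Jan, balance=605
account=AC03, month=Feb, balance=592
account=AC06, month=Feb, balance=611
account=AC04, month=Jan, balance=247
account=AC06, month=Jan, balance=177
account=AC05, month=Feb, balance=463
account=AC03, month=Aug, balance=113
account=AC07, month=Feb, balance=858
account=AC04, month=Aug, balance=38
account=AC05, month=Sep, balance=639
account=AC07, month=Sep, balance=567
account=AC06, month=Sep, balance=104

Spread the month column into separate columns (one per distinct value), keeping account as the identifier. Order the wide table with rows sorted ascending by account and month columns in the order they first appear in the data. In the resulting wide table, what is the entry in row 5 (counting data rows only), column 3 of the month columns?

With rows sorted ascending by account, row 5 is account=AC07. month columns in first-appearance order: Jan, Feb, Aug, Sep; column 3 is Aug.
Long rows with account=AC07, month=Aug: balance = 54.

54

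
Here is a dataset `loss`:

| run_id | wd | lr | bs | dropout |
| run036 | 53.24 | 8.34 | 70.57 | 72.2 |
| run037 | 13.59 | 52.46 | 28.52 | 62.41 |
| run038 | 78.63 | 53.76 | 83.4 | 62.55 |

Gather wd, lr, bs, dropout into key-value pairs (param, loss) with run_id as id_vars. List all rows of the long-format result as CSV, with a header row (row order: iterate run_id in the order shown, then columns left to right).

Each (run_id, column) pair becomes one row: 3 × 4 = 12 rows.
For example, (run036, wd) → loss=53.24.

run_id,param,loss
run036,wd,53.24
run036,lr,8.34
run036,bs,70.57
run036,dropout,72.2
run037,wd,13.59
run037,lr,52.46
run037,bs,28.52
run037,dropout,62.41
run038,wd,78.63
run038,lr,53.76
run038,bs,83.4
run038,dropout,62.55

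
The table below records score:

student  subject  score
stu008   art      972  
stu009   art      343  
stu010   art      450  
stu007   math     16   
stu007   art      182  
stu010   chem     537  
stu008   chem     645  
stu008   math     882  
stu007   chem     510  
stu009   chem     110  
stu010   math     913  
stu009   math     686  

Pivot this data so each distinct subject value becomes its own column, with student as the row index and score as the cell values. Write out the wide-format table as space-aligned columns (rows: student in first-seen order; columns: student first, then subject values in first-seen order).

student  art  math  chem
stu008   972  882   645 
stu009   343  686   110 
stu010   450  913   537 
stu007   182  16    510 

Columns: student plus the 3 distinct subject values (art, math, chem).
For example, row stu008 column art takes score=972 from the long row (stu008, art).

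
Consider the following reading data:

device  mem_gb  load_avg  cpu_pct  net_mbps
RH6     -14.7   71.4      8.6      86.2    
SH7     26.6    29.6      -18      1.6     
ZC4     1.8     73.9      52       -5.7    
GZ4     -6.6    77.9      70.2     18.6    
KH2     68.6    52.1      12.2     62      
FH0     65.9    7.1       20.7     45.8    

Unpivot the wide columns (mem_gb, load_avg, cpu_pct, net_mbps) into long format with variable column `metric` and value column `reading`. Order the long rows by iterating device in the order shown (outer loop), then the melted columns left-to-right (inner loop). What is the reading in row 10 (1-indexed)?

24 rows total (6 × 4). Row 10: index ⌊(10-1)/4⌋ = 2 into device → ZC4; (10-1) mod 4 = 1 into the melted columns → load_avg.
So row 10 is (ZC4, load_avg, 73.9); reading = 73.9.

73.9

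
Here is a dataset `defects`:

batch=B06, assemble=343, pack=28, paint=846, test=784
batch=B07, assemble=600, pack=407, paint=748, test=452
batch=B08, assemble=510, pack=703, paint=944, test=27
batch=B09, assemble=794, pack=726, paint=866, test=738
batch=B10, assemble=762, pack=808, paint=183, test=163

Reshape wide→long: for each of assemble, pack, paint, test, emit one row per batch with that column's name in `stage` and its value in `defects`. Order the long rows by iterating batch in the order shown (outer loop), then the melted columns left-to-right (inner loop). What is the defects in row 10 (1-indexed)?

20 rows total (5 × 4). Row 10: index ⌊(10-1)/4⌋ = 2 into batch → B08; (10-1) mod 4 = 1 into the melted columns → pack.
So row 10 is (B08, pack, 703); defects = 703.

703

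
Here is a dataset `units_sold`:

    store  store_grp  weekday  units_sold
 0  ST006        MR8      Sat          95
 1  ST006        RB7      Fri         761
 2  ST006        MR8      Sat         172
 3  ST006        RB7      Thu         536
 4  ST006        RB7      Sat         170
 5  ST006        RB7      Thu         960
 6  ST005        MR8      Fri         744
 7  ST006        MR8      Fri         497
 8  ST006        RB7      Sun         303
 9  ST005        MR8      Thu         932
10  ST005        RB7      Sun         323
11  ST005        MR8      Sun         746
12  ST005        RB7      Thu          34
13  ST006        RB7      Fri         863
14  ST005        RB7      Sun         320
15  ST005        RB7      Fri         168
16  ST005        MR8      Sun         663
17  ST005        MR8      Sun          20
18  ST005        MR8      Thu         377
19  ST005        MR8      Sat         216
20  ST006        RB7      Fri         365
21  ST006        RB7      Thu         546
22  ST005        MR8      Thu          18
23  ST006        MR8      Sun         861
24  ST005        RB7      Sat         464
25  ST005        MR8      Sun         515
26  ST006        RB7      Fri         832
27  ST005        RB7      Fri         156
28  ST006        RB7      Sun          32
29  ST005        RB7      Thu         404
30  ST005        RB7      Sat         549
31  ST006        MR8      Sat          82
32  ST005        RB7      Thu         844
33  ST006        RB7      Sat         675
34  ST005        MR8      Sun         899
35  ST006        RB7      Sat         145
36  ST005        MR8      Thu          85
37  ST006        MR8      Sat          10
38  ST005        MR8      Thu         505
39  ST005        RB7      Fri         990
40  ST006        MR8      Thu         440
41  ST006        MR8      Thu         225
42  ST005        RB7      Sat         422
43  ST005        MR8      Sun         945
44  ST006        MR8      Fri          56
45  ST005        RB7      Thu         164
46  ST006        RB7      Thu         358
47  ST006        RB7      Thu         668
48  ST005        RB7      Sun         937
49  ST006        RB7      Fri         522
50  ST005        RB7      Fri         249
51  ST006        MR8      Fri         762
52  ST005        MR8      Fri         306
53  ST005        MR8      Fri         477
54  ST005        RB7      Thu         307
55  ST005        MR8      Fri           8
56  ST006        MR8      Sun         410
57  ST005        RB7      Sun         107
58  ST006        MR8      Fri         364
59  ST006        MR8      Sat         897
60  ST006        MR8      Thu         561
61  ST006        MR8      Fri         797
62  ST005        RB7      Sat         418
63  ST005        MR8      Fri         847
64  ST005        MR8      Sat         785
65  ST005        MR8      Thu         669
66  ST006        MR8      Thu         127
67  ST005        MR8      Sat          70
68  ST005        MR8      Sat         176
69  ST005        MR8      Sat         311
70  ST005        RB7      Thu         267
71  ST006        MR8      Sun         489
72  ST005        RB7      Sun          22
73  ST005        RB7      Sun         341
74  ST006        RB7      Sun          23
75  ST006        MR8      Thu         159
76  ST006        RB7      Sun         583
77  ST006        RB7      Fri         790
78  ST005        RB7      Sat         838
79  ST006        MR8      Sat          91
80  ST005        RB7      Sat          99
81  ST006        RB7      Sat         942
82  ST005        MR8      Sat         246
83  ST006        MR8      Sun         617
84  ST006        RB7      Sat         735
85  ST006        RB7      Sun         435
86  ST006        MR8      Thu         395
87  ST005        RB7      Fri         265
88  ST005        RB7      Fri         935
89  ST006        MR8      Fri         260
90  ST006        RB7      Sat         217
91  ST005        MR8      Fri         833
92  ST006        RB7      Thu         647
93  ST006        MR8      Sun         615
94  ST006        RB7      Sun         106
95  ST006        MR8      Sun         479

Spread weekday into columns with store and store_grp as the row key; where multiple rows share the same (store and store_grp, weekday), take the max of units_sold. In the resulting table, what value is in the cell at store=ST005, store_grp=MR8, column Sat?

Rows with store=ST005, store_grp=MR8 and weekday=Sat: units_sold values are 216, 785, 70, 176, 311, 246.
max(216, 785, 70, 176, 311, 246) = 785.

785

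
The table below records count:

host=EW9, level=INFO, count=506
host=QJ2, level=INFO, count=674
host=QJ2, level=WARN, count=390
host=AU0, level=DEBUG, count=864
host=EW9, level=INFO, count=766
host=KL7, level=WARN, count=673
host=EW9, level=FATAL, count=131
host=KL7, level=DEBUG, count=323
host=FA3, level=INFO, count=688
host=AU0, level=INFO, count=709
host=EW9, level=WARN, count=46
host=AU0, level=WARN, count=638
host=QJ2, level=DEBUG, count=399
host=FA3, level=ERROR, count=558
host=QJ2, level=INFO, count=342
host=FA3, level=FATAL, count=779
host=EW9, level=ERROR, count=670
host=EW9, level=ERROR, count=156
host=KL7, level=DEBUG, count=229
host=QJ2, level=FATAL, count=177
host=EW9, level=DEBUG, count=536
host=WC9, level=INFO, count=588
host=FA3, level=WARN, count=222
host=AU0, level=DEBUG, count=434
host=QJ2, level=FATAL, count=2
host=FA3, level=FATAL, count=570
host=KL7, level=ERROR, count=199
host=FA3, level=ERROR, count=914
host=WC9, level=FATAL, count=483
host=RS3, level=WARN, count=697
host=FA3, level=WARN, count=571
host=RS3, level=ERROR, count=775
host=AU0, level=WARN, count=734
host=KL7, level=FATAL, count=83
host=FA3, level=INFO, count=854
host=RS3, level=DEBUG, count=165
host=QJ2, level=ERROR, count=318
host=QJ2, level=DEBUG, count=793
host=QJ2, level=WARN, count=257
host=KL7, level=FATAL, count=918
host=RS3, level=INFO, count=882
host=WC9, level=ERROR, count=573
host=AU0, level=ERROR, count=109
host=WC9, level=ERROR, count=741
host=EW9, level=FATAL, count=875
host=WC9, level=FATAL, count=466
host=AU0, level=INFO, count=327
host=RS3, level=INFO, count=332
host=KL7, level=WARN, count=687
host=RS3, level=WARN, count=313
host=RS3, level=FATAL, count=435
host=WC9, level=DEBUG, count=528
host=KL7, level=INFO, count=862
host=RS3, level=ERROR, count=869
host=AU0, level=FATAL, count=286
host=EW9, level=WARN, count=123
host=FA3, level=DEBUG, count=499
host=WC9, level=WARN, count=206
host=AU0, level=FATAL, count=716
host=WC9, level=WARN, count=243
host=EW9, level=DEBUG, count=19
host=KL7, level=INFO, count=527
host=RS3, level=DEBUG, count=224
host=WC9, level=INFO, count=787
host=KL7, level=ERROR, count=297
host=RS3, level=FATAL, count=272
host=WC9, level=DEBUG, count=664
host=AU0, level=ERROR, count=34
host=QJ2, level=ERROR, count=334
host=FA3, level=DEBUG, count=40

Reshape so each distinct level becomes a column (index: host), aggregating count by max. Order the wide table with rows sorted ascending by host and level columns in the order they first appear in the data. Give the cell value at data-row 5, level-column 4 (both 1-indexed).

177

With rows sorted ascending by host, row 5 is host=QJ2. level columns in first-appearance order: INFO, WARN, DEBUG, FATAL, ERROR; column 4 is FATAL.
Long rows with host=QJ2, level=FATAL: max(177, 2) = 177.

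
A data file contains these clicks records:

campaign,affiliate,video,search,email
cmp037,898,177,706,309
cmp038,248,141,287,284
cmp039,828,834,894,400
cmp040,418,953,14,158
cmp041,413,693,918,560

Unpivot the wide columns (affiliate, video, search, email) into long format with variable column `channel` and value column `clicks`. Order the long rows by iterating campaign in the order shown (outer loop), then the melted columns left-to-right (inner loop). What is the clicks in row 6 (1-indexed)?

141

20 rows total (5 × 4). Row 6: index ⌊(6-1)/4⌋ = 1 into campaign → cmp038; (6-1) mod 4 = 1 into the melted columns → video.
So row 6 is (cmp038, video, 141); clicks = 141.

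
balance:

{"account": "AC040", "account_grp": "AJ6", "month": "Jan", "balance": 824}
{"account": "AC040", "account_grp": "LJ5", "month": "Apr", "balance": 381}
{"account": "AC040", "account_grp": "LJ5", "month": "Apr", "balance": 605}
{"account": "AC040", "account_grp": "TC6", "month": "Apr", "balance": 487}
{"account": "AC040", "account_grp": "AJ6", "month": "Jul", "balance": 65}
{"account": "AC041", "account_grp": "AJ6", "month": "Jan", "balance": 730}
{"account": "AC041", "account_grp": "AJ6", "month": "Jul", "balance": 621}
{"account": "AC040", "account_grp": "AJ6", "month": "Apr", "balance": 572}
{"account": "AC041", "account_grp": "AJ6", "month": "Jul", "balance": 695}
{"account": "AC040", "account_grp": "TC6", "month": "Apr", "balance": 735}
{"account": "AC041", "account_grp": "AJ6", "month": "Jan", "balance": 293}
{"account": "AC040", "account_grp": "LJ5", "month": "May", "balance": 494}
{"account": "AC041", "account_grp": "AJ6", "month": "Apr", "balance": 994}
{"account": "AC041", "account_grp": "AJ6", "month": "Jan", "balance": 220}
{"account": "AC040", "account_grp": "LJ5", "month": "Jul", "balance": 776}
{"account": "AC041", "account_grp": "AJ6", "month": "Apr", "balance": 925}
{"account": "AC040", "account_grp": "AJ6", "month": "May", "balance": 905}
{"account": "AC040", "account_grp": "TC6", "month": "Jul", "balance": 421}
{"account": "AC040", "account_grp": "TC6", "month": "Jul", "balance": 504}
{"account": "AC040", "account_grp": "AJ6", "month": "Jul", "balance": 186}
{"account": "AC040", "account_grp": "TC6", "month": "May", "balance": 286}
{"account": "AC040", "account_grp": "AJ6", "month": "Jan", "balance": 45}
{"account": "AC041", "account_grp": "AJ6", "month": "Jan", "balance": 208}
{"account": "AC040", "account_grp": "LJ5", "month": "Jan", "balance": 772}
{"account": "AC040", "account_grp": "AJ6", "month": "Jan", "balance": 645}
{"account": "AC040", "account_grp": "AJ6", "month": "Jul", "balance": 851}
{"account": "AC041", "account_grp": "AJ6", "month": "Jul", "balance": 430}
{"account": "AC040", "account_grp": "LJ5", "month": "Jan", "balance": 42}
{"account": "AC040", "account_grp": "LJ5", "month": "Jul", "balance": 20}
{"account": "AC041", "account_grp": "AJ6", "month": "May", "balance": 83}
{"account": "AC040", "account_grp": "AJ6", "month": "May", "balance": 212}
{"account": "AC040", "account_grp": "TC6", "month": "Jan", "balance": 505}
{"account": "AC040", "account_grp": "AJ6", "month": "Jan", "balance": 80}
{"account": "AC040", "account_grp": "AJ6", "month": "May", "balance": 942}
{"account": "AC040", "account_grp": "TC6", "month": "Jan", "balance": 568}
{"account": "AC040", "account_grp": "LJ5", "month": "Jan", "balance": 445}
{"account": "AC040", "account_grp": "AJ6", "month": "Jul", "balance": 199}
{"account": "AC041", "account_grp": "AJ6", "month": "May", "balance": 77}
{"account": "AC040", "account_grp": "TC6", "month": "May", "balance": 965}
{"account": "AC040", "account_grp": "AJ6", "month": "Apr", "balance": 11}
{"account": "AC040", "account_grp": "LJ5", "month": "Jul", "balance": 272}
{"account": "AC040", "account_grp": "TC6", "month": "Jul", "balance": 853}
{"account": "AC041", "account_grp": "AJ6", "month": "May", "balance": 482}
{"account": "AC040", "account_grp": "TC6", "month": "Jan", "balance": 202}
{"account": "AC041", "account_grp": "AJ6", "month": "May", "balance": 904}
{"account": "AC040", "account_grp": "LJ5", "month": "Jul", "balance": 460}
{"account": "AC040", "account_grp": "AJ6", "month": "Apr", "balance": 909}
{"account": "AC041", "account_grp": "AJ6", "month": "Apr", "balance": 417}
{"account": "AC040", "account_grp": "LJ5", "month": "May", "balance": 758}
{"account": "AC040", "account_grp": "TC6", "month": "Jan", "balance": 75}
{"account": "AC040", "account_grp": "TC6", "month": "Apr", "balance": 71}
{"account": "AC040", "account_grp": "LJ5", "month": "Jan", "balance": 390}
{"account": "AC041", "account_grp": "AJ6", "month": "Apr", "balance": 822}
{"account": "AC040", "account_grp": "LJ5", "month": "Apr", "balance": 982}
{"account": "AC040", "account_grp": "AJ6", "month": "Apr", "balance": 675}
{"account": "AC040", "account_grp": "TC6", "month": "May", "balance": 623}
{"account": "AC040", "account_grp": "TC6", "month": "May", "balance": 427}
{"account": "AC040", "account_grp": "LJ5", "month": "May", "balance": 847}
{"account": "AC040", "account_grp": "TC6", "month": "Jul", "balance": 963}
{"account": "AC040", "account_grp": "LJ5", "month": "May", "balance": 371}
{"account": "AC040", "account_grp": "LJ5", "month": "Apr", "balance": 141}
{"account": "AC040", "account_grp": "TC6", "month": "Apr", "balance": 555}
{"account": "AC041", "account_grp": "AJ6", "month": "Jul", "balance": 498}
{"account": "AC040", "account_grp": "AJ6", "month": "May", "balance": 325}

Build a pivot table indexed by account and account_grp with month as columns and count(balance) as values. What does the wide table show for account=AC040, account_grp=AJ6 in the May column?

Rows with account=AC040, account_grp=AJ6 and month=May: balance values are 905, 212, 942, 325.
4 rows match — count = 4.

4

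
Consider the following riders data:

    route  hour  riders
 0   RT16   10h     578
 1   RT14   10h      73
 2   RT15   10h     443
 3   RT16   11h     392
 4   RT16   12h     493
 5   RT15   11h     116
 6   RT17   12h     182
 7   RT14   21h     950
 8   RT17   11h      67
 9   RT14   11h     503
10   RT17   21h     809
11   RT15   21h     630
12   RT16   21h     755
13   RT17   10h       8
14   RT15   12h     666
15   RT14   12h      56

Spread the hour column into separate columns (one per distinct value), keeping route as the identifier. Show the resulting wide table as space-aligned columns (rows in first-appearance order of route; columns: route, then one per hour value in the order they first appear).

Columns: route plus the 4 distinct hour values (10h, 11h, 12h, 21h).
For example, row RT16 column 10h takes riders=578 from the long row (RT16, 10h).

route  10h  11h  12h  21h
RT16   578  392  493  755
RT14   73   503  56   950
RT15   443  116  666  630
RT17   8    67   182  809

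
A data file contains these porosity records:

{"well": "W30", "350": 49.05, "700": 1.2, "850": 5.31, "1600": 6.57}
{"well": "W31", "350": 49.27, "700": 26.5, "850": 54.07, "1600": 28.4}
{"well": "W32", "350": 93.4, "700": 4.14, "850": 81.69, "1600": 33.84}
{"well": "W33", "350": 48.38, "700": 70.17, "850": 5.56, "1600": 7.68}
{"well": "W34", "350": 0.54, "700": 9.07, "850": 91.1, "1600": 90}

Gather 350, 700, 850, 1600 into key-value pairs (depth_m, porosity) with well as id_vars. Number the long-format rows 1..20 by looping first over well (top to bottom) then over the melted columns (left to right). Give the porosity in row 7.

54.07

20 rows total (5 × 4). Row 7: index ⌊(7-1)/4⌋ = 1 into well → W31; (7-1) mod 4 = 2 into the melted columns → 850.
So row 7 is (W31, 850, 54.07); porosity = 54.07.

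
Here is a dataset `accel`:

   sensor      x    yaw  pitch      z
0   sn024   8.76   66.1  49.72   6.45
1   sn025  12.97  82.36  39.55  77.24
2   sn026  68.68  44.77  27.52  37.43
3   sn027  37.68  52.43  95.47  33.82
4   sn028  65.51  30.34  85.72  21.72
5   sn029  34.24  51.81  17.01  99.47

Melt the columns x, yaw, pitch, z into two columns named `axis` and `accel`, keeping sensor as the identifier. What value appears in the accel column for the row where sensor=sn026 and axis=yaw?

Unpivoting turns each (sensor, wide-column) pair into one long row.
The wide cell at row sn026, column yaw holds 44.77, so the long row (sn026, yaw) has accel=44.77.

44.77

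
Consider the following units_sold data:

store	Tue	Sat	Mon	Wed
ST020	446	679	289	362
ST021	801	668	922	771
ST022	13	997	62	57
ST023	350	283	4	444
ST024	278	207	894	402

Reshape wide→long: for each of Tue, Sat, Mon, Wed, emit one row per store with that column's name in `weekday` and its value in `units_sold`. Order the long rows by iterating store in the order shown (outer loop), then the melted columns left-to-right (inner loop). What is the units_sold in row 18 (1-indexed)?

207

20 rows total (5 × 4). Row 18: index ⌊(18-1)/4⌋ = 4 into store → ST024; (18-1) mod 4 = 1 into the melted columns → Sat.
So row 18 is (ST024, Sat, 207); units_sold = 207.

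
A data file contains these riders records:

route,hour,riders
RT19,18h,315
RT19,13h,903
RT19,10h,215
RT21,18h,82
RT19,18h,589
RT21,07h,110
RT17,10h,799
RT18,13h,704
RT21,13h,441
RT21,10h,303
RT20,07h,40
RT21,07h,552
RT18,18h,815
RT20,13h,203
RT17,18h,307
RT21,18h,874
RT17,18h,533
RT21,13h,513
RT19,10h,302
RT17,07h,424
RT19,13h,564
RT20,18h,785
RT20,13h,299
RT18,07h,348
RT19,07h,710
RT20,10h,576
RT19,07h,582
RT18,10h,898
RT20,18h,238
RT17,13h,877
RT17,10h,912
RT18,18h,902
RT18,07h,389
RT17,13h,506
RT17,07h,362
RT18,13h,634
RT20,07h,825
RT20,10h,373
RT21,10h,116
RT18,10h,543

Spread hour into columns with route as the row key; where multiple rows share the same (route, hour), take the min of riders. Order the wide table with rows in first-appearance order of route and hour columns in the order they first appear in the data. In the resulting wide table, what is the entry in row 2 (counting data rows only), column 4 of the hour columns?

With rows in first-appearance order of route, row 2 is route=RT21. hour columns in first-appearance order: 18h, 13h, 10h, 07h; column 4 is 07h.
Long rows with route=RT21, hour=07h: min(110, 552) = 110.

110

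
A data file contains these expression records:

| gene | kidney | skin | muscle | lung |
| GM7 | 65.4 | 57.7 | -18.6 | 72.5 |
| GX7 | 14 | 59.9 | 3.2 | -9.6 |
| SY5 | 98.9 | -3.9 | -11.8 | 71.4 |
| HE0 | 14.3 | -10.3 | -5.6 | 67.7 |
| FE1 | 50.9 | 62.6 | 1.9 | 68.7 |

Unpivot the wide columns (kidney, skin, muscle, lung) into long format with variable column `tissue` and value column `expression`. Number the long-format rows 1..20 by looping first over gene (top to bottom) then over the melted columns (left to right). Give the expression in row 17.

20 rows total (5 × 4). Row 17: index ⌊(17-1)/4⌋ = 4 into gene → FE1; (17-1) mod 4 = 0 into the melted columns → kidney.
So row 17 is (FE1, kidney, 50.9); expression = 50.9.

50.9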